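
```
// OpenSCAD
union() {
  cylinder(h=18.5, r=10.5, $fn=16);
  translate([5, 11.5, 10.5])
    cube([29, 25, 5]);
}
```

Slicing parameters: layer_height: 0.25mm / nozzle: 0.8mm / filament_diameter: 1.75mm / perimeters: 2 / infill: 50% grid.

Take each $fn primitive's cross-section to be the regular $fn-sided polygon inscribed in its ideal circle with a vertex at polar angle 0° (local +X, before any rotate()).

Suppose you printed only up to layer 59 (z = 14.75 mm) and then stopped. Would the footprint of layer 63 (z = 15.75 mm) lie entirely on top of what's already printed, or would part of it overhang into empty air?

entirely on top

Compare the two slices. At z = 14.75: the cylinder: section is a regular 16-gon, circumradius r=10.5 (area = (16/2)·10.500²·sin(360°/16) = 337.53 mm²); the cube at (5, 11.5) (footprint 29×25) is included at this height (area 725.00 mm²); Combining (union): the 2 present regions are separate (no shared area or edge), so areas and boundary lengths simply add and each stays a separate island — area = 1062.53 mm². At z = 15.75: the r=10.5 cylinder gives a regular 16-gon of circumradius 10.5 (constant along its height) (area = (16/2)·10.500²·sin(360°/16) = 337.53 mm²); the cube at (5, 11.5) is not intersected at this z (z outside [10.5, 15.5]); Merging all regions: only the r=10.5 cylinder is present, so the union is just that shape — area = 337.53 mm². Checking containment: the cross-section at z = 15.75 is a subset of the cross-section at z = 14.75.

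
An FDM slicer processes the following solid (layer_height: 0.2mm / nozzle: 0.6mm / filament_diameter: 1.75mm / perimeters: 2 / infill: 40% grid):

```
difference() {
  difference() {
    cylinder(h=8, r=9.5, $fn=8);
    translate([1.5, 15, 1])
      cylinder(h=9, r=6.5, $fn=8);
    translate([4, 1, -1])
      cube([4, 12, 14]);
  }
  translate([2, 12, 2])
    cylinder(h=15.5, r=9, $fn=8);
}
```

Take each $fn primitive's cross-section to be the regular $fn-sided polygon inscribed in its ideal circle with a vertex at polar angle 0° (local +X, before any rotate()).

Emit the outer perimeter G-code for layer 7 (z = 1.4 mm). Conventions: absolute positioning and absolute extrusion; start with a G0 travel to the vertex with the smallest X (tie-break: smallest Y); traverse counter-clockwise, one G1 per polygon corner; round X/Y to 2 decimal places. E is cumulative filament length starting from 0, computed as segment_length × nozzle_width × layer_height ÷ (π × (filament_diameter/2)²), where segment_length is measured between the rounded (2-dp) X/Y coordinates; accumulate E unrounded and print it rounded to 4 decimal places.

At z = 1.4 mm: the r=9.5 cylinder gives a regular 8-gon of circumradius 9.5 (constant along its height); the r=6.5 cylinder at (1.5, 15) contributes a regular 8-gon of circumradius 6.5; the 4×12 cube at (4, 1) contributes its full rectangle; Taking the first minus the rest: starting from the r=9.5 cylinder, the r=6.5 cylinder at (1.5, 15) partially overlaps it — only the 0.74 mm² overlap (of its 119.50 mm²) is removed, clipping the outline; the 4×12 cube at (4, 1) partially overlaps it — only the 22.41 mm² overlap (of its 48.00 mm²) is removed, clipping the outline — 1 connected region; the cylinder at (2, 12) is not intersected at this z (z outside [2, 17.5]); Taking the first minus the rest: none of the subtracted shapes is present at this height, so that combined region is unchanged — 1 connected region. The outline is a single polygon with 13 vertices. Extrusion per mm of travel: 0.6 × 0.2 / (π × 0.875²) = 0.049890. Accumulating E over each segment gives final E = 3.2600.

G0 X-9.50 Y0.00 Z1.40
G1 X-6.72 Y-6.72 E0.3628
G1 X0.00 Y-9.50 E0.7256
G1 X6.72 Y-6.72 E1.0885
G1 X9.50 Y0.00 E1.4513
G1 X8.00 Y3.62 E1.6468
G1 X8.00 Y1.00 E1.7775
G1 X4.00 Y1.00 E1.9770
G1 X4.00 Y7.84 E2.3183
G1 X1.96 Y8.69 E2.4285
G1 X1.50 Y8.50 E2.4534
G1 X-0.46 Y9.31 E2.5592
G1 X-6.72 Y6.72 E2.8972
G1 X-9.50 Y0.00 E3.2600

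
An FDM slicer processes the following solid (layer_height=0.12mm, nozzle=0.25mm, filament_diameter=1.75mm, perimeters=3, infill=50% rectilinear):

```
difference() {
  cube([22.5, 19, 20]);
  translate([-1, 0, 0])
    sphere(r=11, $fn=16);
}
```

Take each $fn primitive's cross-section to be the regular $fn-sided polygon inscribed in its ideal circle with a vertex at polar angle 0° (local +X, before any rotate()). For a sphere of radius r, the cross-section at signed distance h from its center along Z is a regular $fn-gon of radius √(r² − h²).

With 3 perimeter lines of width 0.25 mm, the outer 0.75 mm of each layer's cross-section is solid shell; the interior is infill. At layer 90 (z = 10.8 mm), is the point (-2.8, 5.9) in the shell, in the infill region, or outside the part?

outside

At z = 10.8 mm: the 22.5×19 cube contributes its full rectangle; the r=11 sphere at (-1, 0) slices to a regular 16-gon of circumradius 2.088 (√(r²−h²) with h=10.8 from center); Subtracting the remaining from the first: starting from the 22.5×19 cube, the r=11 sphere at (-1, 0) partially overlaps it — only the 1.36 mm² overlap (of its 13.35 mm²) is removed, clipping the outline — 1 connected region. Overall, the cross-section is a single solid region. The nearest boundary edge runs (0.00, 1.79)→(0.00, 19.00); distance from the point to it = 2.80 mm. The point is not inside any of the regions above, so it lies outside the cross-section (2.80 mm from the nearest boundary).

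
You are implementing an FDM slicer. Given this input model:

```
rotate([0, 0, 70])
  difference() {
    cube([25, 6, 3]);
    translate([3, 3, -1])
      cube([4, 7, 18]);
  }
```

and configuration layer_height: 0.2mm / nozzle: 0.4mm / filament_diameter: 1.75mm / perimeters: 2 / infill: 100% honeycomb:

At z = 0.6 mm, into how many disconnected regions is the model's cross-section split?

At z = 0.6 mm: the cube (footprint 25×6) is included at this height; the 4×7 cube at (3, 3) contributes its full rectangle; After the difference (first − rest): starting from the 25×6 cube, the 4×7 cube at (3, 3) partially overlaps it — only the 12.00 mm² overlap (of its 28.00 mm²) is removed, clipping the outline — 1 connected region; (whole slice rotated 70° about Z — lengths, areas and connectivity unchanged). The result has 1 disconnected region.

1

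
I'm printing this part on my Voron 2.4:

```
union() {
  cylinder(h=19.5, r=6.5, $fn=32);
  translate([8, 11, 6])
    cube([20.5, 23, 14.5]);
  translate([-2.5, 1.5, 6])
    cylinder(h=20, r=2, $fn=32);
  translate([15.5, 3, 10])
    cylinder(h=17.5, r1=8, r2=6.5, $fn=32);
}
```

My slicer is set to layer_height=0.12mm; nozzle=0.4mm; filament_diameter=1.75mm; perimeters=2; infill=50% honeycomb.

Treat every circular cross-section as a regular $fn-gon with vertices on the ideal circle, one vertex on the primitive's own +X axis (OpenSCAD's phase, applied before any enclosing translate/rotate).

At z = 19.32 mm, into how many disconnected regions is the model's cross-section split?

At z = 19.32 mm: the r=6.5 cylinder contributes a regular 32-gon of circumradius 6.5; the 20.5×23 cube at (8, 11) contributes its full rectangle; the r=2 cylinder at (-2.5, 1.5) gives a regular 32-gon of circumradius 2 (constant along its height); the cone at (15.5, 3): at t=0.533 of its height the radius interpolates to r₁+(r₂−r₁)t = 7.201, giving a regular 32-gon of that circumradius; Merging all regions: the regions partially overlap (shared area 12.49 mm²), so overlapping operands fuse into one piece — 3 connected regions. The result has 3 disconnected regions.

3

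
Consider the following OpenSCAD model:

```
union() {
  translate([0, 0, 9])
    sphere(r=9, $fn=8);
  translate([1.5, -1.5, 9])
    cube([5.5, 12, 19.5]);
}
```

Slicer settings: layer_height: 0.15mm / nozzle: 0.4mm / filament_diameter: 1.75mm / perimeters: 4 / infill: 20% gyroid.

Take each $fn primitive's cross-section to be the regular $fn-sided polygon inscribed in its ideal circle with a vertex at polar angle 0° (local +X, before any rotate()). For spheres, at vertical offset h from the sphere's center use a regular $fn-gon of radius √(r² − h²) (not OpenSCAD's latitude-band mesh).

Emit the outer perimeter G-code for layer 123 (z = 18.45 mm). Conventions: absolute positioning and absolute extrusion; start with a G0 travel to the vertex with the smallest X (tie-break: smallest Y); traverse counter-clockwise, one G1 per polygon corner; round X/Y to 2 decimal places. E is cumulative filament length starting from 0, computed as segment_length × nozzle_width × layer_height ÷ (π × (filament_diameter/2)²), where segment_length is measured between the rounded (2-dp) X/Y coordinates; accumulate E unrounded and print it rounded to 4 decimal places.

At z = 18.45 mm: the sphere does not reach this height (|z−center|=9.450 > r=9); the cube at (1.5, -1.5) is present — its section is the full 5.5×12 rectangle; Merging all regions: only the 5.5×12 cube at (1.5, -1.5) is present, so the union is just that shape — 1 connected region. The outline is a single polygon with 4 vertices. Extrusion per mm of travel: 0.4 × 0.15 / (π × 0.875²) = 0.024945. Accumulating E over each segment gives final E = 0.8731.

G0 X1.50 Y-1.50 Z18.45
G1 X7.00 Y-1.50 E0.1372
G1 X7.00 Y10.50 E0.4365
G1 X1.50 Y10.50 E0.5737
G1 X1.50 Y-1.50 E0.8731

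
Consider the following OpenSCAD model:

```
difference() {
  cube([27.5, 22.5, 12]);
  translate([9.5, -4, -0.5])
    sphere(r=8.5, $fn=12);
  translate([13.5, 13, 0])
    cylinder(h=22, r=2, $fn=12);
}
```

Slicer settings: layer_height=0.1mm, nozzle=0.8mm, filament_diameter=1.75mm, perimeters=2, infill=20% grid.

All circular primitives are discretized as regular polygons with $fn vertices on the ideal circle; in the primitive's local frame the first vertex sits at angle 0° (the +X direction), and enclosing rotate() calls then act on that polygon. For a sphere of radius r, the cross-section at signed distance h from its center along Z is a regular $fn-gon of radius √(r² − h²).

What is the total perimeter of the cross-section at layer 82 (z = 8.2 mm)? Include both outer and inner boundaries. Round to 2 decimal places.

112.42 mm

At z = 8.2 mm: the 27.5×22.5 cube contributes its full rectangle (perimeter 100.00 mm); the sphere at (9.5, -4) is not intersected at this z (|z−center|=8.700 > r=8.5); the r=2 cylinder at (13.5, 13) contributes a regular 12-gon of circumradius 2 (perimeter = 2·12·2.000·sin(180°/12) = 12.42 mm); Taking the first minus the rest: starting from the 27.5×22.5 cube, the r=2 cylinder at (13.5, 13) lies wholly inside it (removes its full 12.00 mm² and its 12.42 mm outline becomes a hole wall) — boundary (outer + 1 inner loop) = 112.42 mm. Overall, the cross-section is one region with 1 hole. Total boundary length (outer + inner) = 112.42 mm.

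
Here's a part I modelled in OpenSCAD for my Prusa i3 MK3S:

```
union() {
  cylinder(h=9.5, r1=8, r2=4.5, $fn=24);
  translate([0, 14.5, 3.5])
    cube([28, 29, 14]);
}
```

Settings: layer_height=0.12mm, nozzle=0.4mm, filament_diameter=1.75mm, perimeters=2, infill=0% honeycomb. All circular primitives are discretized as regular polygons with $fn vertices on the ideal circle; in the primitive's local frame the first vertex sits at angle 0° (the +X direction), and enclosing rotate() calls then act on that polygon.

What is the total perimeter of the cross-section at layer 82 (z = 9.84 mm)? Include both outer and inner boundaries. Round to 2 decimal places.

At z = 9.84 mm: the cone does not reach this height (z outside [0, 9.5]); the cube at (0, 14.5) is present — its section is the full 28×29 rectangle (perimeter 114.00 mm); Taking the union: only the 28×29 cube at (0, 14.5) is present, so the union is just that shape — boundary = 114.00 mm. Overall, the cross-section is a single solid region. Total boundary length (outer) = 114.00 mm.

114.00 mm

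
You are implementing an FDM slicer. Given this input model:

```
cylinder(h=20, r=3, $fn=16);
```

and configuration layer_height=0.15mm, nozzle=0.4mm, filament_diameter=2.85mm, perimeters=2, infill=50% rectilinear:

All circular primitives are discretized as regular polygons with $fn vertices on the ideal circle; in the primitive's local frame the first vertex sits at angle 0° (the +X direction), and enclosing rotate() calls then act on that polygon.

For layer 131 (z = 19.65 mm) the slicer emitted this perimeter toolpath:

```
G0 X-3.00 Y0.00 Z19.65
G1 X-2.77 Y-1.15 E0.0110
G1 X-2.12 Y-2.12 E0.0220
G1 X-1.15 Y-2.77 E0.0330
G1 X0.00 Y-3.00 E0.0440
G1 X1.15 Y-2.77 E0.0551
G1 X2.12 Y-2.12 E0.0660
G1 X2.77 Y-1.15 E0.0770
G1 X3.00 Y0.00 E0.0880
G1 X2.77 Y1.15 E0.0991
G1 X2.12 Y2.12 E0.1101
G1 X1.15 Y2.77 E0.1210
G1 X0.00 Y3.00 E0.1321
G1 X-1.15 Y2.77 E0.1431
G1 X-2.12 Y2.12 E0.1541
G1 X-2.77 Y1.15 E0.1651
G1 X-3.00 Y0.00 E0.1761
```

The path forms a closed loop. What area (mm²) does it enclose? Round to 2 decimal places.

Apply the shoelace formula to the sequence of (X, Y) vertices; enclosed area = 27.54 mm².

27.54 mm²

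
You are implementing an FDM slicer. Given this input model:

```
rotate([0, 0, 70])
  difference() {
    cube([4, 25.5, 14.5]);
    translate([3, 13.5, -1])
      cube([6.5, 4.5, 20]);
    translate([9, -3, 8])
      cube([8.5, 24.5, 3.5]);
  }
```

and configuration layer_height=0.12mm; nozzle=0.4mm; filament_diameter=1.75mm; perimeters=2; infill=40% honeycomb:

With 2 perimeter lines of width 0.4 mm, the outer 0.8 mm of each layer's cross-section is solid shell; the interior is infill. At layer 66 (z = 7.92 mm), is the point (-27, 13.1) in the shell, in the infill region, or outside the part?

At z = 7.92 mm: the cube (footprint 4×25.5) is included at this height; the cube at (3, 13.5) (footprint 6.5×4.5) is included at this height; the cube at (9, -3) does not reach this height (z outside [8, 11.5]); After the difference (first − rest): starting from the 4×25.5 cube, the 6.5×4.5 cube at (3, 13.5) partially overlaps it — only the 4.50 mm² overlap (of its 29.25 mm²) is removed, clipping the outline — 1 connected region; (rotated 70° about Z; rotation is an isometry so areas/perimeters/island counts are preserved). Overall, the cross-section is a single solid region. Undo the 70° rotation: the query point maps to (3.075, 29.852) in the un-rotated model frame. The nearest boundary edge runs (0.00, 25.50)→(4.00, 25.50); distance from the point to it = 4.35 mm. The point is not inside any of the regions above, so it lies outside the cross-section (4.35 mm from the nearest boundary).

outside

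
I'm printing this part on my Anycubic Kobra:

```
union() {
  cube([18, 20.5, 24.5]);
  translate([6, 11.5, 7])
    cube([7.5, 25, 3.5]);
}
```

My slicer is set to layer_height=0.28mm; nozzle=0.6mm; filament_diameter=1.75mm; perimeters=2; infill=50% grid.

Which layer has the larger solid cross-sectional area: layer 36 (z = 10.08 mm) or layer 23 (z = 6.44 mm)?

layer 36 (z = 10.08 mm)

Layer 36 (z = 10.08): the 18×20.5 cube contributes its full rectangle (area 369.00 mm²); the cube at (6, 11.5) is present — its section is the full 7.5×25 rectangle (area 187.50 mm²); Taking the union: the regions partially overlap — summed areas 556.50 mm² minus the doubly-counted overlap 67.50 mm² gives 489.00 mm² — area = 489.00 mm². So its area = 489.00 mm². Layer 23 (z = 6.44): the cube (footprint 18×20.5) is included at this height (area 369.00 mm²); the cube at (6, 11.5) is not intersected at this z (z outside [7, 10.5]); Merging all regions: only the 18×20.5 cube is present, so the union is just that shape — area = 369.00 mm². So its area = 369.00 mm². Layer 36 is larger (489.00 vs 369.00 mm²).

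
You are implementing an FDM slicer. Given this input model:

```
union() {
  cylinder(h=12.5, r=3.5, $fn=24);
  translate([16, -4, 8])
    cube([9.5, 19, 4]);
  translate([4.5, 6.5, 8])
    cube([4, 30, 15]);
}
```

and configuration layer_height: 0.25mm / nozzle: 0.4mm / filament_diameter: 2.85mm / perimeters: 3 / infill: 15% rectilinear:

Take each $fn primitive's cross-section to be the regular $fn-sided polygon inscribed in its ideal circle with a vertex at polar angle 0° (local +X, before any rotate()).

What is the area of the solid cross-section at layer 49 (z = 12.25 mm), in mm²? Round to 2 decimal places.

At z = 12.25 mm: the r=3.5 cylinder contributes a regular 24-gon of circumradius 3.5 (area = (24/2)·3.500²·sin(360°/24) = 38.05 mm²); the cube at (16, -4) is not intersected at this z (z outside [8, 12]); the cube at (4.5, 6.5) (footprint 4×30) is included at this height (area 120.00 mm²); Taking the union: the 2 present regions are separate (no shared area or edge), so areas and boundary lengths simply add and each stays a separate island — area = 158.05 mm². Overall, the cross-section has 2 separate islands. Net area = 158.05 mm².

158.05 mm²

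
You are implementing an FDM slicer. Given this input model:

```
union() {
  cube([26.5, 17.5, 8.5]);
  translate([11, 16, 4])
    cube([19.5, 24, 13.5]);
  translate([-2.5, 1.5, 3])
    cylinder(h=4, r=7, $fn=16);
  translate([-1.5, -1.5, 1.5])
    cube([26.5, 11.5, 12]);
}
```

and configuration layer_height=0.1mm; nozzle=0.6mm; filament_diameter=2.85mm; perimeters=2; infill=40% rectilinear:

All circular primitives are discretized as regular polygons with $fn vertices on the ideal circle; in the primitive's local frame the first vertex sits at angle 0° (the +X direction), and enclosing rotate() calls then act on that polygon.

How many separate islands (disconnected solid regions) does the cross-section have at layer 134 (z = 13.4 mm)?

2

At z = 13.4 mm: the cube does not reach this height (z outside [0, 8.5]); the cube at (11, 16) (footprint 19.5×24) is included at this height; the cylinder at (-2.5, 1.5) does not reach this height (z outside [3, 7]); the cube at (-1.5, -1.5) is present — its section is the full 26.5×11.5 rectangle; Combining (union): the 2 present regions are separate (no shared area or edge), so areas and boundary lengths simply add and each stays a separate island — 2 connected regions. Overall, the cross-section has 2 separate islands. Island count = 2.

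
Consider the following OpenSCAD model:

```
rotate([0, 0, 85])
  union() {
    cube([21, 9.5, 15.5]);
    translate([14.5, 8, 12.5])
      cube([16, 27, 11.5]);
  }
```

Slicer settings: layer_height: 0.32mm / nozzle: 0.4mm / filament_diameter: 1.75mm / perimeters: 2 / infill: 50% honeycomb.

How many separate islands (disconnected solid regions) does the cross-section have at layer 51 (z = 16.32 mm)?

1

At z = 16.32 mm: the cube does not reach this height (z outside [0, 15.5]); the 16×27 cube at (14.5, 8) contributes its full rectangle; Merging all regions: only the 16×27 cube at (14.5, 8) is present, so the union is just that shape — 1 connected region; (rotated 85° about Z; rotation is an isometry so areas/perimeters/island counts are preserved). Overall, the cross-section is a single solid region. Island count = 1.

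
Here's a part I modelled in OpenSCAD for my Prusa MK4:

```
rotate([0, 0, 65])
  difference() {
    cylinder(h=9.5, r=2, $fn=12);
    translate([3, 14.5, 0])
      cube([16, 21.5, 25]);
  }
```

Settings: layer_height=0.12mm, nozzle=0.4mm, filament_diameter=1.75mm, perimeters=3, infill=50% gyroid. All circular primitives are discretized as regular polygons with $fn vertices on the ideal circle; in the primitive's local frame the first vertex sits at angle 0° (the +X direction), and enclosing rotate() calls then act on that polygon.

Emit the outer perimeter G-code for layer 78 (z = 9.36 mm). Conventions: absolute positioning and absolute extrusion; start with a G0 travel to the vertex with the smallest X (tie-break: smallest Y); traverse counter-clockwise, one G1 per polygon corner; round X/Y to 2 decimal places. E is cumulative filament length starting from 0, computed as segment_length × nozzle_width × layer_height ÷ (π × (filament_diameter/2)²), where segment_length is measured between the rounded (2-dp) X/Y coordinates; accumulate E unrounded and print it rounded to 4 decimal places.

G0 X-1.99 Y-0.17 Z9.36
G1 X-1.64 Y-1.15 E0.0208
G1 X-0.85 Y-1.81 E0.0413
G1 X0.17 Y-1.99 E0.0620
G1 X1.15 Y-1.64 E0.0827
G1 X1.81 Y-0.85 E0.1033
G1 X1.99 Y0.17 E0.1240
G1 X1.64 Y1.15 E0.1447
G1 X0.85 Y1.81 E0.1653
G1 X-0.17 Y1.99 E0.1859
G1 X-1.15 Y1.64 E0.2067
G1 X-1.81 Y0.85 E0.2272
G1 X-1.99 Y-0.17 E0.2479

At z = 9.36 mm: the r=2 cylinder contributes a regular 12-gon of circumradius 2; the cube at (3, 14.5) is present — its section is the full 16×21.5 rectangle; After the difference (first − rest): starting from the r=2 cylinder, the 16×21.5 cube at (3, 14.5) misses the remaining region (no effect) — 1 connected region; (rotated 65° about Z; rotation is an isometry so areas/perimeters/island counts are preserved). The outline is a single polygon with 12 vertices. Extrusion per mm of travel: 0.4 × 0.12 / (π × 0.875²) = 0.019956. Accumulating E over each segment gives final E = 0.2479.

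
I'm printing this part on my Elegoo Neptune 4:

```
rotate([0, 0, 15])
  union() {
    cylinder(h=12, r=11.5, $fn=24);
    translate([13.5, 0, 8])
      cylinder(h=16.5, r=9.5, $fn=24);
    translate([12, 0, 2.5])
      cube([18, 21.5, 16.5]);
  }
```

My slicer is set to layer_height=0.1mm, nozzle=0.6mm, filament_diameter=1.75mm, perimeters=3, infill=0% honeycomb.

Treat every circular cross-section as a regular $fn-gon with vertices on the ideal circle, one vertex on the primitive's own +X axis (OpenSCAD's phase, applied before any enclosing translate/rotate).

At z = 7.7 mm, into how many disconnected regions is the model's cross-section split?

At z = 7.7 mm: the cylinder: section is a regular 24-gon, circumradius r=11.5; the cylinder at (13.5, 0) is absent (z outside [8, 24.5]); the cube at (12, 0) (footprint 18×21.5) is included at this height; Taking the union: the 2 present regions are separate (no shared area or edge), so areas and boundary lengths simply add and each stays a separate island — 2 connected regions; (rotated 15° about Z; rotation is an isometry so areas/perimeters/island counts are preserved). The result has 2 disconnected regions.

2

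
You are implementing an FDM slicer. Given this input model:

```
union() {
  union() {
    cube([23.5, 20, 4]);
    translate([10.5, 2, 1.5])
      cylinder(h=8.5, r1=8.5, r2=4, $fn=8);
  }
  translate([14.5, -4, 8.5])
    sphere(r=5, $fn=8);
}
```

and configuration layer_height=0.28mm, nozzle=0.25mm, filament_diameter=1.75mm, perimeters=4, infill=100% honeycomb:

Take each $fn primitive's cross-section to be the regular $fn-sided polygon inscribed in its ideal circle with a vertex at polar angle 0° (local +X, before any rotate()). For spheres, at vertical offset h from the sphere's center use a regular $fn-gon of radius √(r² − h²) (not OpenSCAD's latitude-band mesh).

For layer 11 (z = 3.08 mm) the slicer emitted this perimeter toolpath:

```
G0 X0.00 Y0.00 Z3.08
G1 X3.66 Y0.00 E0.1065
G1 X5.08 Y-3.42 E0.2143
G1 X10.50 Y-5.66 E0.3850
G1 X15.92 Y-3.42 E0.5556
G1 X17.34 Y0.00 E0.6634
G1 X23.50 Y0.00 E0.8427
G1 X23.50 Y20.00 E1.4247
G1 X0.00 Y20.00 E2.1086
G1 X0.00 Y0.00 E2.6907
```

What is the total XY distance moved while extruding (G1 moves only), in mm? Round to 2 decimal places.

92.46 mm

Sum the Euclidean lengths of each G1 segment: total = 92.46 mm.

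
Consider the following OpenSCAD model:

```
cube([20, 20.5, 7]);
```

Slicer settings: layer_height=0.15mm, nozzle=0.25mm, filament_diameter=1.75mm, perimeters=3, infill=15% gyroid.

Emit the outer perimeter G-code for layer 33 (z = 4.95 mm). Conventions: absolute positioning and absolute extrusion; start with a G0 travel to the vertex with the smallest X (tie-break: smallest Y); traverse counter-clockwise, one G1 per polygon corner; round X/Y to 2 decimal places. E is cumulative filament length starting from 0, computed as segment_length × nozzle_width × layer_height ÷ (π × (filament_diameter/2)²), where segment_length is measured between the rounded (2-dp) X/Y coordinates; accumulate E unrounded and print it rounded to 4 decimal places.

G0 X0.00 Y0.00 Z4.95
G1 X20.00 Y0.00 E0.3118
G1 X20.00 Y20.50 E0.6314
G1 X0.00 Y20.50 E0.9432
G1 X0.00 Y0.00 E1.2628

At z = 4.95 mm: the cube is present — its section is the full 20×20.5 rectangle. The outline is a single polygon with 4 vertices. Extrusion per mm of travel: 0.25 × 0.15 / (π × 0.875²) = 0.015591. Accumulating E over each segment gives final E = 1.2628.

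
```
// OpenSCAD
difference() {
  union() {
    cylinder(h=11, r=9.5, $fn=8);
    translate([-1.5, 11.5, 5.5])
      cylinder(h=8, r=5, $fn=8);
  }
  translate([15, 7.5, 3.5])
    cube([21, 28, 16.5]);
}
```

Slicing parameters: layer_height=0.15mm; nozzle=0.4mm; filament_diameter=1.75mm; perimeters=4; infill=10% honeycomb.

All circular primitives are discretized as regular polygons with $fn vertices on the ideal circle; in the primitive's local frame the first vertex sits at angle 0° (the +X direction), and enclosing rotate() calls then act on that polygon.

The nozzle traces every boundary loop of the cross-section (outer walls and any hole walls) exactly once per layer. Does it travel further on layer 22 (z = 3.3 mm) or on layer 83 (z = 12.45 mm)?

Layer 22 (z = 3.3): the cylinder: section is a regular 8-gon, circumradius r=9.5 (perimeter = 2·8·9.500·sin(180°/8) = 58.17 mm); the cylinder at (-1.5, 11.5) does not reach this height (z outside [5.5, 13.5]); Merging all regions: only the r=9.5 cylinder is present, so the union is just that shape — boundary = 58.17 mm; the cube at (15, 7.5) does not reach this height (z outside [3.5, 20]); After the difference (first − rest): none of the subtracted shapes is present at this height, so that combined region is unchanged — boundary = 58.17 mm. So its perimeter = 58.17 mm. Layer 83 (z = 12.45): the cylinder does not reach this height (z outside [0, 11]); the cylinder at (-1.5, 11.5): section is a regular 8-gon, circumradius r=5 (perimeter = 2·8·5.000·sin(180°/8) = 30.61 mm); Taking the union: only the r=5 cylinder at (-1.5, 11.5) is present, so the union is just that shape — boundary = 30.61 mm; the cube at (15, 7.5) (footprint 21×28) is included at this height (perimeter 98.00 mm); Subtracting the remaining from the first: starting from the result so far, the 21×28 cube at (15, 7.5) misses the remaining region (no effect) — boundary = 30.61 mm. So its perimeter = 30.61 mm. Layer 22 is larger (58.17 vs 30.61 mm).

layer 22 (z = 3.3 mm)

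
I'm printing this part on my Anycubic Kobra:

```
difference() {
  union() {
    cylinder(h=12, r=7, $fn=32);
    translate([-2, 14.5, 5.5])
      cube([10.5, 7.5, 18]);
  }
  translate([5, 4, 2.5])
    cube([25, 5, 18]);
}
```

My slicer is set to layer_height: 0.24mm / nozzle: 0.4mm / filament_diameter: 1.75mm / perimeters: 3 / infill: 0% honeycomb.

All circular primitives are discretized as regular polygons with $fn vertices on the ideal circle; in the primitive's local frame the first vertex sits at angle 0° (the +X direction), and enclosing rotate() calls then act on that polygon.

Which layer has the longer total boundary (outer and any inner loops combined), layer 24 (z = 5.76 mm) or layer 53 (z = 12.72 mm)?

layer 24 (z = 5.76 mm)

Layer 24 (z = 5.76): the cylinder: section is a regular 32-gon, circumradius r=7 (perimeter = 2·32·7.000·sin(180°/32) = 43.91 mm); the 10.5×7.5 cube at (-2, 14.5) contributes its full rectangle (perimeter 36.00 mm); Merging all regions: the 2 present regions are separate (no shared area or edge), so areas and boundary lengths simply add and each stays a separate island — boundary = 79.91 mm; the 25×5 cube at (5, 4) contributes its full rectangle (perimeter 60.00 mm); Taking the first minus the rest: starting from the result so far, the 25×5 cube at (5, 4) partially overlaps it — only the 0.32 mm² overlap (of its 125.00 mm²) is removed, clipping the outline — boundary = 80.38 mm. So its perimeter = 80.38 mm. Layer 53 (z = 12.72): the cylinder is absent (z outside [0, 12]); the 10.5×7.5 cube at (-2, 14.5) contributes its full rectangle (perimeter 36.00 mm); Taking the union: only the 10.5×7.5 cube at (-2, 14.5) is present, so the union is just that shape — boundary = 36.00 mm; the cube at (5, 4) (footprint 25×5) is included at this height (perimeter 60.00 mm); Subtracting the remaining from the first: starting from that combined region, the 25×5 cube at (5, 4) misses the remaining region (no effect) — boundary = 36.00 mm. So its perimeter = 36.00 mm. Layer 24 is larger (80.38 vs 36.00 mm).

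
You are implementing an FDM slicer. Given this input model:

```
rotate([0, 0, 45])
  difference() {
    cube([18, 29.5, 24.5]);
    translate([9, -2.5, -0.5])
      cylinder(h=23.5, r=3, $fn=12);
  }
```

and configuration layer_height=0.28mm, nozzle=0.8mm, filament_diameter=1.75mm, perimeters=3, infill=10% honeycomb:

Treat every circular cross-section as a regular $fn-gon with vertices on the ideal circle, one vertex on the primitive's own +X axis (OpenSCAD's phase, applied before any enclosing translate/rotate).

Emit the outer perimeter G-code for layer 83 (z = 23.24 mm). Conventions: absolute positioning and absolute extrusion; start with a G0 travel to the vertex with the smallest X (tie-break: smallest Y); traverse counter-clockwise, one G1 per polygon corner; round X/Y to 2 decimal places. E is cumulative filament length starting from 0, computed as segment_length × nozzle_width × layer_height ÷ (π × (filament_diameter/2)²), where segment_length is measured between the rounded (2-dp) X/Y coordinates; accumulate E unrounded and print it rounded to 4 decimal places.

G0 X-20.86 Y20.86 Z23.24
G1 X0.00 Y0.00 E2.7473
G1 X12.73 Y12.73 E4.4239
G1 X-8.13 Y33.59 E7.1713
G1 X-20.86 Y20.86 E8.8478

At z = 23.24 mm: the cube is present — its section is the full 18×29.5 rectangle; the cylinder at (9, -2.5) is absent (z outside [-0.5, 23]); Subtracting the remaining from the first: none of the subtracted shapes is present at this height, so the 18×29.5 cube is unchanged — 1 connected region; (rotated 45° about Z; rotation is an isometry so areas/perimeters/island counts are preserved). The outline is a single polygon with 4 vertices. Extrusion per mm of travel: 0.8 × 0.28 / (π × 0.875²) = 0.093128. Accumulating E over each segment gives final E = 8.8478.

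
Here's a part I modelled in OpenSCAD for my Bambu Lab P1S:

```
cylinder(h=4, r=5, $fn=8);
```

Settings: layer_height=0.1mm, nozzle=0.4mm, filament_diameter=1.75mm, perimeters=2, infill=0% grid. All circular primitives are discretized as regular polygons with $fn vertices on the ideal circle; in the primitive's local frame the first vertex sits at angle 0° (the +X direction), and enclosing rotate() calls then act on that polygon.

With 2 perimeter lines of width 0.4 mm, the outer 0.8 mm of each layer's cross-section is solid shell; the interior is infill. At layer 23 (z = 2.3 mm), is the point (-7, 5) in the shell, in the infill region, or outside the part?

outside

At z = 2.3 mm: the cylinder: section is a regular 8-gon, circumradius r=5. Overall, the cross-section is a single solid region. The nearest boundary edge runs (0.00, 5.00)→(-3.54, 3.54); distance from the point to it = 3.76 mm. The point is not inside any of the regions above, so it lies outside the cross-section (3.76 mm from the nearest boundary).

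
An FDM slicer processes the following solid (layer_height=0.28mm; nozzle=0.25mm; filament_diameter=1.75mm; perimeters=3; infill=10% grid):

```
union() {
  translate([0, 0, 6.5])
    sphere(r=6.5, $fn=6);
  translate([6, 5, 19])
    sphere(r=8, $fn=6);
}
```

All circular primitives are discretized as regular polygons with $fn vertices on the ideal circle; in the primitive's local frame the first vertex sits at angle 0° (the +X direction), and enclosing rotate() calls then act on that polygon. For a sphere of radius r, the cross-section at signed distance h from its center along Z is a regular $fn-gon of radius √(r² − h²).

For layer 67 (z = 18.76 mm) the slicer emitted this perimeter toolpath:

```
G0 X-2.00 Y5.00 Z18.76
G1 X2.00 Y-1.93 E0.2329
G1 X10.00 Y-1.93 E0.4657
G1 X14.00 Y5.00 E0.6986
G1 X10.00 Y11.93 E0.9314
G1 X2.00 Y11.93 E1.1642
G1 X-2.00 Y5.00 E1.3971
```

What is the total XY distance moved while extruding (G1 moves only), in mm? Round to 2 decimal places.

Sum the Euclidean lengths of each G1 segment: total = 48.01 mm.

48.01 mm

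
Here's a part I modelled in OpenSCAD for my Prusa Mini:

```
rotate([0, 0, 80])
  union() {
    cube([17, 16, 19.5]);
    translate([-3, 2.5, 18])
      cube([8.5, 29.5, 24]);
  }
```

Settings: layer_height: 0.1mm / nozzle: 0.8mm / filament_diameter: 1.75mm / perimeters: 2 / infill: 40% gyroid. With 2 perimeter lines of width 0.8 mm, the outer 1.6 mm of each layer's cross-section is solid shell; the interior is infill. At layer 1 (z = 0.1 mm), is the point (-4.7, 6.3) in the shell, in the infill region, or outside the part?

At z = 0.1 mm: the cube is present — its section is the full 17×16 rectangle; the cube at (-3, 2.5) does not reach this height (z outside [18, 42]); Merging all regions: only the 17×16 cube is present, so the union is just that shape — 1 connected region; (whole slice rotated 80° about Z — lengths, areas and connectivity unchanged). Overall, the cross-section is a single solid region. Undo the 80° rotation: the query point maps to (5.388, 5.723) in the un-rotated model frame. The nearest boundary edge runs (0.00, 16.00)→(0.00, 0.00); distance from the point to it = 5.39 mm. The point is inside the cross-section and 5.39 mm from the nearest boundary — more than the 1.6 mm shell width (2 × 0.8), so it's in the infill interior.

infill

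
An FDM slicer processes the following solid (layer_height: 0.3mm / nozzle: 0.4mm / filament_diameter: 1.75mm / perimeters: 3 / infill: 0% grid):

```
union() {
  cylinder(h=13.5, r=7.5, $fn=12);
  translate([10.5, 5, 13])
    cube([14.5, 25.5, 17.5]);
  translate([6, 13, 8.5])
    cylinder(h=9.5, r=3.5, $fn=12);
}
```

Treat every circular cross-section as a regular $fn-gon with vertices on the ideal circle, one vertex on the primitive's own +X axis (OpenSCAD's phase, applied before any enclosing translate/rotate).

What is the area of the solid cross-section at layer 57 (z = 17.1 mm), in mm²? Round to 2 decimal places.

At z = 17.1 mm: the cylinder is not intersected at this z (z outside [0, 13.5]); the cube at (10.5, 5) is present — its section is the full 14.5×25.5 rectangle (area 369.75 mm²); the r=3.5 cylinder at (6, 13) gives a regular 12-gon of circumradius 3.5 (constant along its height) (area = (12/2)·3.500²·sin(360°/12) = 36.75 mm²); Merging all regions: the 2 present regions are separate (no shared area or edge), so areas and boundary lengths simply add and each stays a separate island — area = 406.50 mm². Overall, the cross-section has 2 separate islands. Net area = 406.50 mm².

406.50 mm²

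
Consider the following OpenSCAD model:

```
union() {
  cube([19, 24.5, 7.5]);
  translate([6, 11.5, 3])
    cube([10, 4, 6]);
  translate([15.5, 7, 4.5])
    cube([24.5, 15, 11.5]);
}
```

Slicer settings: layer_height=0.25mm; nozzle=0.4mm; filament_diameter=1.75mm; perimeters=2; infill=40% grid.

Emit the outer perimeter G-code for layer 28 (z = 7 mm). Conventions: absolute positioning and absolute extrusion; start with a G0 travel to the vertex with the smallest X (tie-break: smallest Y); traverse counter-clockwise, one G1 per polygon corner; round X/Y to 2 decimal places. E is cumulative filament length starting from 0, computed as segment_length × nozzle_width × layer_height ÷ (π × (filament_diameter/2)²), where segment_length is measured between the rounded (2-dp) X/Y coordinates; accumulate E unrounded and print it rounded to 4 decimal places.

At z = 7 mm: the cube (footprint 19×24.5) is included at this height; the cube at (6, 11.5) (footprint 10×4) is included at this height; the cube at (15.5, 7) is present — its section is the full 24.5×15 rectangle; Combining (union): the regions partially overlap (shared area 92.50 mm²), so overlapping operands fuse into one piece — 1 connected region. The outline is a single polygon with 8 vertices. Extrusion per mm of travel: 0.4 × 0.25 / (π × 0.875²) = 0.041575. Accumulating E over each segment gives final E = 5.3632.

G0 X0.00 Y0.00 Z7.00
G1 X19.00 Y0.00 E0.7899
G1 X19.00 Y7.00 E1.0810
G1 X40.00 Y7.00 E1.9540
G1 X40.00 Y22.00 E2.5777
G1 X19.00 Y22.00 E3.4507
G1 X19.00 Y24.50 E3.5547
G1 X0.00 Y24.50 E4.3446
G1 X0.00 Y0.00 E5.3632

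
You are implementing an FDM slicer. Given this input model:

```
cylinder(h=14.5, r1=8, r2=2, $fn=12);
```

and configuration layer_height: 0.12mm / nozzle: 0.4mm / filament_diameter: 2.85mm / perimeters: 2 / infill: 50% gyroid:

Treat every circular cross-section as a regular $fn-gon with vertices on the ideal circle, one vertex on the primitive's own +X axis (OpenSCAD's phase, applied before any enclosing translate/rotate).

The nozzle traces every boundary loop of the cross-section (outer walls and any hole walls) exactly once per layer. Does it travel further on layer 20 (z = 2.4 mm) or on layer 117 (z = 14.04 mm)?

layer 20 (z = 2.4 mm)

Layer 20 (z = 2.4): the cone (r1=8→r2=2) has section circumradius 7.007 here — a regular 12-gon (perimeter = 2·12·7.007·sin(180°/12) = 43.52 mm). So its perimeter = 43.52 mm. Layer 117 (z = 14.04): the cone: at t=0.968 of its height the radius interpolates to r₁+(r₂−r₁)t = 2.190, giving a regular 12-gon of that circumradius (perimeter = 2·12·2.190·sin(180°/12) = 13.61 mm). So its perimeter = 13.61 mm. Layer 20 is larger (43.52 vs 13.61 mm).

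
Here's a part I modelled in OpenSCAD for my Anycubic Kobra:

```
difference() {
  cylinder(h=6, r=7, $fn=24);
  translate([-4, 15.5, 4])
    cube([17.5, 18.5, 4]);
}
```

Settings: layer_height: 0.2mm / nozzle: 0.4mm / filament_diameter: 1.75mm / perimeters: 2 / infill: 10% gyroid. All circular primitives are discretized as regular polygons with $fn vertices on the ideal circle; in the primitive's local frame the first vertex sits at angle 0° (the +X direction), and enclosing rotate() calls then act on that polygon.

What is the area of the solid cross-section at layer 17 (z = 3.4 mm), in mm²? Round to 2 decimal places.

152.19 mm²

At z = 3.4 mm: the r=7 cylinder contributes a regular 24-gon of circumradius 7 (area = (24/2)·7.000²·sin(360°/24) = 152.19 mm²); the cube at (-4, 15.5) does not reach this height (z outside [4, 8]); Taking the first minus the rest: none of the subtracted shapes is present at this height, so the r=7 cylinder is unchanged — area = 152.19 mm². Overall, the cross-section is a single solid region. Net area = 152.19 mm².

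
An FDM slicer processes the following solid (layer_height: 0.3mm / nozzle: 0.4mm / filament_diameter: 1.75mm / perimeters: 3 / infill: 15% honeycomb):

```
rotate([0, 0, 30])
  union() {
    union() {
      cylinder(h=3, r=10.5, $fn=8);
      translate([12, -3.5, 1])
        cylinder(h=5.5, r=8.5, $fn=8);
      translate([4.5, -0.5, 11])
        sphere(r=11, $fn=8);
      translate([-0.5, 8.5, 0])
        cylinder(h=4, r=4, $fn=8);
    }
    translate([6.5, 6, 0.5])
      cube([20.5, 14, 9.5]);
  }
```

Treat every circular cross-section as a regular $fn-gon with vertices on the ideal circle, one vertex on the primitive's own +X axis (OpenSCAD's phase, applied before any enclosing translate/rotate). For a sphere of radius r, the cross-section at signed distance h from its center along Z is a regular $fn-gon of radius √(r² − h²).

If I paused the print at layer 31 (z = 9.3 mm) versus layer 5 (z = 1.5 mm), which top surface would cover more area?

layer 5 (z = 1.5 mm)

Layer 31 (z = 9.3): the cylinder is not intersected at this z (z outside [0, 3]); the cylinder at (12, -3.5) is not intersected at this z (z outside [1, 6.5]); the sphere at (4.5, -0.5): section is a regular 8-gon, circumradius = √(r²−h²) = √(11²−1.7²) = 10.868 (area = (8/2)·10.868²·sin(360°/8) = 334.07 mm²); the cylinder at (-0.5, 8.5) does not reach this height (z outside [0, 4]); Combining (union): only the r=11 sphere at (4.5, -0.5) is present, so the union is just that shape — area = 334.07 mm²; the 20.5×14 cube at (6.5, 6) contributes its full rectangle (area 287.00 mm²); Combining (union): the regions partially overlap — summed areas 621.07 mm² minus the doubly-counted overlap 13.72 mm² gives 607.35 mm² — area = 607.35 mm²; (rotated 30° about Z; rotation is an isometry so areas/perimeters/island counts are preserved). So its area = 607.35 mm². Layer 5 (z = 1.5): the r=10.5 cylinder gives a regular 8-gon of circumradius 10.5 (constant along its height) (area = (8/2)·10.500²·sin(360°/8) = 311.83 mm²); the r=8.5 cylinder at (12, -3.5) contributes a regular 8-gon of circumradius 8.5 (area = (8/2)·8.500²·sin(360°/8) = 204.35 mm²); the r=11 sphere at (4.5, -0.5) slices to a regular 8-gon of circumradius 5.545 (√(r²−h²) with h=9.5 from center) (area = (8/2)·5.545²·sin(360°/8) = 86.97 mm²); the r=4 cylinder at (-0.5, 8.5) contributes a regular 8-gon of circumradius 4 (area = (8/2)·4.000²·sin(360°/8) = 45.25 mm²); Combining (union): the regions partially overlap — summed areas 648.42 mm² minus the doubly-counted overlap 168.01 mm² gives 480.41 mm² — area = 480.41 mm²; the cube at (6.5, 6) is present — its section is the full 20.5×14 rectangle (area 287.00 mm²); Merging all regions: the regions partially overlap — summed areas 767.41 mm² minus the doubly-counted overlap 1.91 mm² gives 765.50 mm² — area = 765.50 mm²; (rotated 30° about Z; rotation is an isometry so areas/perimeters/island counts are preserved). So its area = 765.50 mm². Layer 5 is larger (765.50 vs 607.35 mm²).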